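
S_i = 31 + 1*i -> [31, 32, 33, 34, 35]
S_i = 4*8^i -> [4, 32, 256, 2048, 16384]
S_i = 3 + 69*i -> [3, 72, 141, 210, 279]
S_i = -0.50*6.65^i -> [-0.5, -3.32, -22.11, -147.04, -977.81]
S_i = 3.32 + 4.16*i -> [3.32, 7.48, 11.64, 15.8, 19.96]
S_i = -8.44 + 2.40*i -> [-8.44, -6.04, -3.64, -1.24, 1.16]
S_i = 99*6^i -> [99, 594, 3564, 21384, 128304]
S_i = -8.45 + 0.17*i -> [-8.45, -8.28, -8.11, -7.94, -7.77]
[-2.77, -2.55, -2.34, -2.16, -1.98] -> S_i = -2.77*0.92^i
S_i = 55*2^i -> [55, 110, 220, 440, 880]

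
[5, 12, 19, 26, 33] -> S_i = 5 + 7*i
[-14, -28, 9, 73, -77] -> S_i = Random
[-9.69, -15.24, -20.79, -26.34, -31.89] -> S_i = -9.69 + -5.55*i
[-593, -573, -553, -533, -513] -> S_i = -593 + 20*i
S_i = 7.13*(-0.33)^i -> [7.13, -2.35, 0.78, -0.26, 0.08]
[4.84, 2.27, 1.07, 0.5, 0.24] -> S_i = 4.84*0.47^i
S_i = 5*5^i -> [5, 25, 125, 625, 3125]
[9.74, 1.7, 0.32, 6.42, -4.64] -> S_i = Random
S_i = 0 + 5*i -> [0, 5, 10, 15, 20]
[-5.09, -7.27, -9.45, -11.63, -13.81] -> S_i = -5.09 + -2.18*i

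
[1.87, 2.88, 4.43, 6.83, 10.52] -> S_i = 1.87*1.54^i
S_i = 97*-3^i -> [97, -291, 873, -2619, 7857]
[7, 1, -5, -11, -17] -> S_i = 7 + -6*i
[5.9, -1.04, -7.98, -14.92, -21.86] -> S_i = 5.90 + -6.94*i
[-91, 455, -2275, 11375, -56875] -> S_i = -91*-5^i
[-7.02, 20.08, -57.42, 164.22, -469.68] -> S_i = -7.02*(-2.86)^i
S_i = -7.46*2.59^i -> [-7.46, -19.32, -50.04, -129.61, -335.69]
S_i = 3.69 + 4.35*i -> [3.69, 8.04, 12.39, 16.74, 21.09]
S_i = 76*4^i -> [76, 304, 1216, 4864, 19456]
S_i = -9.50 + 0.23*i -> [-9.5, -9.27, -9.04, -8.81, -8.58]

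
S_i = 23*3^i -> [23, 69, 207, 621, 1863]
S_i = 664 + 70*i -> [664, 734, 804, 874, 944]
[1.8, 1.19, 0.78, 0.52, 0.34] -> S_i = 1.80*0.66^i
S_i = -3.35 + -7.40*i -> [-3.35, -10.75, -18.15, -25.55, -32.95]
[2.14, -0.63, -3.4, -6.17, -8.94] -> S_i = 2.14 + -2.77*i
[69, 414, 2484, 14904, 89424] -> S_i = 69*6^i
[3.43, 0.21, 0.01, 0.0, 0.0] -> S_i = 3.43*0.06^i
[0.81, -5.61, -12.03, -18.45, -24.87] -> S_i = 0.81 + -6.42*i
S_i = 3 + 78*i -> [3, 81, 159, 237, 315]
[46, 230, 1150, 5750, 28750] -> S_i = 46*5^i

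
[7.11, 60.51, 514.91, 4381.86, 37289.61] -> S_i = 7.11*8.51^i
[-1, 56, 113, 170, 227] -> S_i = -1 + 57*i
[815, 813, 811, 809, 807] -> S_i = 815 + -2*i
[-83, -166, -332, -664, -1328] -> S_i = -83*2^i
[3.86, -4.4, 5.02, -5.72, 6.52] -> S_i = 3.86*(-1.14)^i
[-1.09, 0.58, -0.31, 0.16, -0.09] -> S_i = -1.09*(-0.53)^i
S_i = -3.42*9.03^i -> [-3.42, -30.88, -278.87, -2518.19, -22739.3]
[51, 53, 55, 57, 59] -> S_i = 51 + 2*i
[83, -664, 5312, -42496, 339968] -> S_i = 83*-8^i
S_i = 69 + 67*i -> [69, 136, 203, 270, 337]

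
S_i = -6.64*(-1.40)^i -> [-6.64, 9.3, -13.01, 18.22, -25.51]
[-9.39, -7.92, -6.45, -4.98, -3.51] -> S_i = -9.39 + 1.47*i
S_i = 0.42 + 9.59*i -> [0.42, 10.01, 19.6, 29.19, 38.78]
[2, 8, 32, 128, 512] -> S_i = 2*4^i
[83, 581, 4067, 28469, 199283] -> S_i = 83*7^i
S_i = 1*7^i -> [1, 7, 49, 343, 2401]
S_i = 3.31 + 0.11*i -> [3.31, 3.42, 3.53, 3.64, 3.75]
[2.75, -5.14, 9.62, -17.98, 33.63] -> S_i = 2.75*(-1.87)^i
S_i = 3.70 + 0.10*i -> [3.7, 3.8, 3.9, 4.0, 4.1]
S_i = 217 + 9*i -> [217, 226, 235, 244, 253]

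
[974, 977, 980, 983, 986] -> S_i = 974 + 3*i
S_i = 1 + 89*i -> [1, 90, 179, 268, 357]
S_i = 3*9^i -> [3, 27, 243, 2187, 19683]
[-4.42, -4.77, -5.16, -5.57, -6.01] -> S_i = -4.42*1.08^i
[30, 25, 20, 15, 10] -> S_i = 30 + -5*i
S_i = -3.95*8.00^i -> [-3.95, -31.6, -252.8, -2022.4, -16179.2]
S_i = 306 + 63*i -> [306, 369, 432, 495, 558]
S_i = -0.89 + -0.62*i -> [-0.89, -1.51, -2.13, -2.75, -3.37]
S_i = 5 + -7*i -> [5, -2, -9, -16, -23]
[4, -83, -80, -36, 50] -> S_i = Random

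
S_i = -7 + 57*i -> [-7, 50, 107, 164, 221]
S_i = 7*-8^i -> [7, -56, 448, -3584, 28672]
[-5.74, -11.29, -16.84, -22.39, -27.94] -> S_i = -5.74 + -5.55*i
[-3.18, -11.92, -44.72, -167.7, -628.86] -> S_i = -3.18*3.75^i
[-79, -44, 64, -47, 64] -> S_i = Random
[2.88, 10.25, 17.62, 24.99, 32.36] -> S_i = 2.88 + 7.37*i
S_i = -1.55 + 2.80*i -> [-1.55, 1.25, 4.05, 6.85, 9.65]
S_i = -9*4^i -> [-9, -36, -144, -576, -2304]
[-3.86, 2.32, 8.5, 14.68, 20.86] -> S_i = -3.86 + 6.18*i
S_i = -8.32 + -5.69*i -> [-8.32, -14.01, -19.7, -25.39, -31.08]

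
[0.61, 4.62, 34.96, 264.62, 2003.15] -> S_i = 0.61*7.57^i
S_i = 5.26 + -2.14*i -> [5.26, 3.12, 0.98, -1.16, -3.3]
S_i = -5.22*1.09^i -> [-5.22, -5.69, -6.2, -6.76, -7.37]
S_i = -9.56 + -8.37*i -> [-9.56, -17.93, -26.3, -34.67, -43.04]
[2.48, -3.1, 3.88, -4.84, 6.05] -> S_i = 2.48*(-1.25)^i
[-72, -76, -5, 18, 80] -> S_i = Random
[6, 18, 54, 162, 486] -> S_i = 6*3^i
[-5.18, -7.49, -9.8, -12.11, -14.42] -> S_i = -5.18 + -2.31*i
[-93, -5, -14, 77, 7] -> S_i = Random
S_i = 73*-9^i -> [73, -657, 5913, -53217, 478953]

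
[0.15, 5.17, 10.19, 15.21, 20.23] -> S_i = 0.15 + 5.02*i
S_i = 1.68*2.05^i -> [1.68, 3.44, 7.06, 14.47, 29.67]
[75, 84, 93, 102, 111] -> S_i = 75 + 9*i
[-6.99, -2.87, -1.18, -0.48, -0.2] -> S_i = -6.99*0.41^i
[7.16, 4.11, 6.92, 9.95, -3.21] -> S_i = Random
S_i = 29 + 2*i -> [29, 31, 33, 35, 37]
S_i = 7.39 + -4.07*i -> [7.39, 3.32, -0.75, -4.82, -8.89]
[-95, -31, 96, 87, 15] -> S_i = Random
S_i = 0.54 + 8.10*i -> [0.54, 8.64, 16.74, 24.84, 32.94]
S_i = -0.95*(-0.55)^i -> [-0.95, 0.52, -0.29, 0.16, -0.09]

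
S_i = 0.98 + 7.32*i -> [0.98, 8.3, 15.62, 22.94, 30.26]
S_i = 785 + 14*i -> [785, 799, 813, 827, 841]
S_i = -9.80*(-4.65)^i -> [-9.8, 45.57, -211.9, 985.34, -4581.82]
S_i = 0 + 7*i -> [0, 7, 14, 21, 28]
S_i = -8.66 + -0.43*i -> [-8.66, -9.09, -9.52, -9.95, -10.38]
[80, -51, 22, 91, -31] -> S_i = Random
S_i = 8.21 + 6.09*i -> [8.21, 14.3, 20.39, 26.48, 32.57]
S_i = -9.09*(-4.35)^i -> [-9.09, 39.54, -172.01, 748.22, -3254.77]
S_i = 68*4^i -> [68, 272, 1088, 4352, 17408]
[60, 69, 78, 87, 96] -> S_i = 60 + 9*i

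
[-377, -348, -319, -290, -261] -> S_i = -377 + 29*i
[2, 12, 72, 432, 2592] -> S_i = 2*6^i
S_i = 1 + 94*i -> [1, 95, 189, 283, 377]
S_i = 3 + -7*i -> [3, -4, -11, -18, -25]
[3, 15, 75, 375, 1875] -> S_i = 3*5^i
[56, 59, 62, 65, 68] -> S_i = 56 + 3*i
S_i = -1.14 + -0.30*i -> [-1.14, -1.44, -1.74, -2.04, -2.34]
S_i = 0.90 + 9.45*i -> [0.9, 10.35, 19.8, 29.25, 38.7]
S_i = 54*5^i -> [54, 270, 1350, 6750, 33750]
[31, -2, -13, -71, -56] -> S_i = Random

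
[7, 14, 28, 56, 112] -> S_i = 7*2^i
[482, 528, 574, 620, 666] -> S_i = 482 + 46*i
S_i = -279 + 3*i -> [-279, -276, -273, -270, -267]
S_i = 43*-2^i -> [43, -86, 172, -344, 688]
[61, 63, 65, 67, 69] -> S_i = 61 + 2*i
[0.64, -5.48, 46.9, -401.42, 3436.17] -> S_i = 0.64*(-8.56)^i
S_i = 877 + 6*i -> [877, 883, 889, 895, 901]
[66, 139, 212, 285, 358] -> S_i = 66 + 73*i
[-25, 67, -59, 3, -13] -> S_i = Random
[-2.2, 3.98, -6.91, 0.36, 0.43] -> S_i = Random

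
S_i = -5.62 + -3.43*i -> [-5.62, -9.05, -12.48, -15.91, -19.34]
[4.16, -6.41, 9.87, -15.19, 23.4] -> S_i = 4.16*(-1.54)^i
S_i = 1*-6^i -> [1, -6, 36, -216, 1296]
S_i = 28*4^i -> [28, 112, 448, 1792, 7168]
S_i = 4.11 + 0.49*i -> [4.11, 4.6, 5.09, 5.58, 6.07]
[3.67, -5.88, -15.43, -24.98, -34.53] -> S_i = 3.67 + -9.55*i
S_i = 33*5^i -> [33, 165, 825, 4125, 20625]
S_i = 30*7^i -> [30, 210, 1470, 10290, 72030]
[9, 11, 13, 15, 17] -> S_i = 9 + 2*i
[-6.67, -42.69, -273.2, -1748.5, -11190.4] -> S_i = -6.67*6.40^i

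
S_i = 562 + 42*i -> [562, 604, 646, 688, 730]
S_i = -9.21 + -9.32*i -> [-9.21, -18.53, -27.85, -37.17, -46.49]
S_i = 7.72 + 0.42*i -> [7.72, 8.14, 8.56, 8.98, 9.4]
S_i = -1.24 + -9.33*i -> [-1.24, -10.57, -19.9, -29.23, -38.56]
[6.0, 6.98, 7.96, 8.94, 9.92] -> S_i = 6.00 + 0.98*i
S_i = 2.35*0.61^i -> [2.35, 1.43, 0.87, 0.53, 0.33]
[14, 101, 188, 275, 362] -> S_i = 14 + 87*i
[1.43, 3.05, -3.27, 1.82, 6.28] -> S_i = Random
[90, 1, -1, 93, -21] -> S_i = Random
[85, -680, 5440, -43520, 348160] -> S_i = 85*-8^i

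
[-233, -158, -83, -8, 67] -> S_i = -233 + 75*i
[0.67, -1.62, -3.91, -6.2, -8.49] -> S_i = 0.67 + -2.29*i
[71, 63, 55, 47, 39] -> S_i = 71 + -8*i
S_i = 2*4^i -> [2, 8, 32, 128, 512]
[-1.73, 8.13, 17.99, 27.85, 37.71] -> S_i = -1.73 + 9.86*i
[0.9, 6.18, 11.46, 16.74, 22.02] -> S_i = 0.90 + 5.28*i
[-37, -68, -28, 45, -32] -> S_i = Random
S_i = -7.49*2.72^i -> [-7.49, -20.37, -55.41, -150.73, -409.98]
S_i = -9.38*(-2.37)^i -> [-9.38, 22.23, -52.69, 124.87, -295.93]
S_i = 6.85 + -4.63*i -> [6.85, 2.22, -2.41, -7.04, -11.67]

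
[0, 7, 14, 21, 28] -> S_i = 0 + 7*i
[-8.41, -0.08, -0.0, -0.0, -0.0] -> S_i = -8.41*0.01^i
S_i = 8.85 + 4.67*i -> [8.85, 13.52, 18.19, 22.86, 27.53]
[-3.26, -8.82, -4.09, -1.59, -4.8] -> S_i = Random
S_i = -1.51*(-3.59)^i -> [-1.51, 5.42, -19.46, 69.87, -250.82]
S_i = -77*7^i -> [-77, -539, -3773, -26411, -184877]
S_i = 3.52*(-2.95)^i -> [3.52, -10.38, 30.63, -90.37, 266.58]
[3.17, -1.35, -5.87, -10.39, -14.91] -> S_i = 3.17 + -4.52*i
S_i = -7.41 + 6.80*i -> [-7.41, -0.61, 6.19, 12.99, 19.79]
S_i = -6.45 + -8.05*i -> [-6.45, -14.5, -22.55, -30.6, -38.65]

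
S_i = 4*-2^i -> [4, -8, 16, -32, 64]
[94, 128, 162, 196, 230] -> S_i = 94 + 34*i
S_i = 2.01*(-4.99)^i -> [2.01, -10.03, 50.05, -249.75, 1246.23]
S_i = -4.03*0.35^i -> [-4.03, -1.41, -0.49, -0.17, -0.06]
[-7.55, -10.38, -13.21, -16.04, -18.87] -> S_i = -7.55 + -2.83*i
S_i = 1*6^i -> [1, 6, 36, 216, 1296]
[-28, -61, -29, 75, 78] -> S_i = Random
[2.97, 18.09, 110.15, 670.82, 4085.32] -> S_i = 2.97*6.09^i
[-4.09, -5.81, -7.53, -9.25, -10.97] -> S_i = -4.09 + -1.72*i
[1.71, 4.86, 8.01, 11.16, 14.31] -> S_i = 1.71 + 3.15*i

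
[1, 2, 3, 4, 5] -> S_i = 1 + 1*i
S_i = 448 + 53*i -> [448, 501, 554, 607, 660]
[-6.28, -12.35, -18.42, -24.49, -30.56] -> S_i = -6.28 + -6.07*i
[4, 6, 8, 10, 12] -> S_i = 4 + 2*i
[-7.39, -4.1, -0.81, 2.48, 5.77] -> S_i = -7.39 + 3.29*i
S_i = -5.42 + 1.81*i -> [-5.42, -3.61, -1.8, 0.01, 1.82]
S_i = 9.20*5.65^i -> [9.2, 51.98, 293.69, 1659.33, 9375.22]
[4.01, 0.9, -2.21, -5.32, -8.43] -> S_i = 4.01 + -3.11*i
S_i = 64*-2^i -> [64, -128, 256, -512, 1024]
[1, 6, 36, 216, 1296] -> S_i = 1*6^i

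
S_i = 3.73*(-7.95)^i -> [3.73, -29.65, 235.75, -1874.18, 14899.69]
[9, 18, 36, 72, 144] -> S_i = 9*2^i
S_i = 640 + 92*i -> [640, 732, 824, 916, 1008]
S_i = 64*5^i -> [64, 320, 1600, 8000, 40000]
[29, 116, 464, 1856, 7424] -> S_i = 29*4^i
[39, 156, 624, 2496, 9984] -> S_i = 39*4^i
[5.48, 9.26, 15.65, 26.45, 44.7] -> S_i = 5.48*1.69^i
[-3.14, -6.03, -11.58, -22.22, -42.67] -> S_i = -3.14*1.92^i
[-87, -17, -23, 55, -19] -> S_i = Random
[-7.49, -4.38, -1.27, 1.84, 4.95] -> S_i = -7.49 + 3.11*i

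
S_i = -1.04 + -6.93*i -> [-1.04, -7.97, -14.9, -21.83, -28.76]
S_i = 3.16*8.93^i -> [3.16, 28.22, 251.99, 2250.31, 20095.23]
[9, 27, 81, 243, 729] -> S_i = 9*3^i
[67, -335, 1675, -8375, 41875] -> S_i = 67*-5^i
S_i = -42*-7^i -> [-42, 294, -2058, 14406, -100842]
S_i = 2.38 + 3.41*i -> [2.38, 5.79, 9.2, 12.61, 16.02]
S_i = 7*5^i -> [7, 35, 175, 875, 4375]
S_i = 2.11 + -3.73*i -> [2.11, -1.62, -5.35, -9.08, -12.81]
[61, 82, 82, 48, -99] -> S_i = Random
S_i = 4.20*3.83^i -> [4.2, 16.09, 61.61, 235.96, 903.74]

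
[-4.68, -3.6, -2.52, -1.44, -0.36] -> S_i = -4.68 + 1.08*i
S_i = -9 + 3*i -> [-9, -6, -3, 0, 3]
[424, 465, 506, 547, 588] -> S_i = 424 + 41*i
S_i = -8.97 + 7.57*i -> [-8.97, -1.4, 6.17, 13.74, 21.31]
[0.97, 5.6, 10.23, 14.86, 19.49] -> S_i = 0.97 + 4.63*i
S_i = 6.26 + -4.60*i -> [6.26, 1.66, -2.94, -7.54, -12.14]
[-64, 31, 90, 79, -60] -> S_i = Random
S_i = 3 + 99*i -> [3, 102, 201, 300, 399]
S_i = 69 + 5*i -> [69, 74, 79, 84, 89]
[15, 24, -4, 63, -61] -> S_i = Random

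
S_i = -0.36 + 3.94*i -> [-0.36, 3.58, 7.52, 11.46, 15.4]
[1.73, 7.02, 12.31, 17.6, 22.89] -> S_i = 1.73 + 5.29*i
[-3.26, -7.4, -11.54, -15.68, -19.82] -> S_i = -3.26 + -4.14*i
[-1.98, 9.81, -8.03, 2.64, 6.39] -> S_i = Random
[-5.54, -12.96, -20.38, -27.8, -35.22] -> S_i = -5.54 + -7.42*i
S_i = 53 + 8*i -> [53, 61, 69, 77, 85]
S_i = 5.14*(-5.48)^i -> [5.14, -28.17, 154.36, -845.87, 4635.38]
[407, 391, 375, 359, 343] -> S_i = 407 + -16*i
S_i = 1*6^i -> [1, 6, 36, 216, 1296]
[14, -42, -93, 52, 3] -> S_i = Random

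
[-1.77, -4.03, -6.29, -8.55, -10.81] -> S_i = -1.77 + -2.26*i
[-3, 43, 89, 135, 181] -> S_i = -3 + 46*i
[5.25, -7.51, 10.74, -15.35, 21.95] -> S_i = 5.25*(-1.43)^i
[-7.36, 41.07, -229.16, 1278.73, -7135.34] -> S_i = -7.36*(-5.58)^i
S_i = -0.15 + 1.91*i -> [-0.15, 1.76, 3.67, 5.58, 7.49]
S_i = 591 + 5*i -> [591, 596, 601, 606, 611]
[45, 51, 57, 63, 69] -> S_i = 45 + 6*i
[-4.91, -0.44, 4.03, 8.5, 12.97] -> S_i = -4.91 + 4.47*i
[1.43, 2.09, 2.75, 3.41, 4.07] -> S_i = 1.43 + 0.66*i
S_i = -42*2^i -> [-42, -84, -168, -336, -672]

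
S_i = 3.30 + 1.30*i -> [3.3, 4.6, 5.9, 7.2, 8.5]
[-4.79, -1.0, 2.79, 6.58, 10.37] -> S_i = -4.79 + 3.79*i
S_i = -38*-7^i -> [-38, 266, -1862, 13034, -91238]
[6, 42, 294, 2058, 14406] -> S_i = 6*7^i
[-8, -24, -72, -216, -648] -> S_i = -8*3^i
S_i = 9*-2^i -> [9, -18, 36, -72, 144]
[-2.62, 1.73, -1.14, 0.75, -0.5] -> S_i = -2.62*(-0.66)^i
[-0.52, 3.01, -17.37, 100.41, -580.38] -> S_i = -0.52*(-5.78)^i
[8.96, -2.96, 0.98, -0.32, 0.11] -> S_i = 8.96*(-0.33)^i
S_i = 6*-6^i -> [6, -36, 216, -1296, 7776]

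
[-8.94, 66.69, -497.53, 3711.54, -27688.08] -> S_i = -8.94*(-7.46)^i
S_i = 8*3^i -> [8, 24, 72, 216, 648]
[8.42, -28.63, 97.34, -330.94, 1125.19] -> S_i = 8.42*(-3.40)^i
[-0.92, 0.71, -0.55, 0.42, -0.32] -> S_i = -0.92*(-0.77)^i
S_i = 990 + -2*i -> [990, 988, 986, 984, 982]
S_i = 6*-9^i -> [6, -54, 486, -4374, 39366]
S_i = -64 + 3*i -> [-64, -61, -58, -55, -52]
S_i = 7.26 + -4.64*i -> [7.26, 2.62, -2.02, -6.66, -11.3]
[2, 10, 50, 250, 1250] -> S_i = 2*5^i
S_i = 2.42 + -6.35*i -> [2.42, -3.93, -10.28, -16.63, -22.98]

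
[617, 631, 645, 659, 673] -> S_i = 617 + 14*i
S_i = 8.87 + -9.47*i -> [8.87, -0.6, -10.07, -19.54, -29.01]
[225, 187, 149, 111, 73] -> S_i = 225 + -38*i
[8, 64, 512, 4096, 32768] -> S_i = 8*8^i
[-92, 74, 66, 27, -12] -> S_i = Random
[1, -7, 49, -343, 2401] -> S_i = 1*-7^i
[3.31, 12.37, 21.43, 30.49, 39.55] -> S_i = 3.31 + 9.06*i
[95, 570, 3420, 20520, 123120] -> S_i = 95*6^i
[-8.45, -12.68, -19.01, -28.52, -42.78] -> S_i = -8.45*1.50^i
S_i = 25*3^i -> [25, 75, 225, 675, 2025]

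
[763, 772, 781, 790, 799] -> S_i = 763 + 9*i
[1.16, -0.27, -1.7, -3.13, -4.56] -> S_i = 1.16 + -1.43*i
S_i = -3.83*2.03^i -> [-3.83, -7.77, -15.78, -32.04, -65.04]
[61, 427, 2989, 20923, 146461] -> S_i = 61*7^i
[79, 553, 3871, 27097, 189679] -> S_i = 79*7^i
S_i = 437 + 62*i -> [437, 499, 561, 623, 685]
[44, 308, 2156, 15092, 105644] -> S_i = 44*7^i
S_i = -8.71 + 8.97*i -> [-8.71, 0.26, 9.23, 18.2, 27.17]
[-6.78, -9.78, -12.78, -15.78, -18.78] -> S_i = -6.78 + -3.00*i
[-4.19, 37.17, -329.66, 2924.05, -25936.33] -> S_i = -4.19*(-8.87)^i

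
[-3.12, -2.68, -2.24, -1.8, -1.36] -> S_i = -3.12 + 0.44*i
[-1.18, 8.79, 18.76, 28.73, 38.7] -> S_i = -1.18 + 9.97*i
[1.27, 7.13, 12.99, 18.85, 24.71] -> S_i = 1.27 + 5.86*i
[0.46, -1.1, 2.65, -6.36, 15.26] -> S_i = 0.46*(-2.40)^i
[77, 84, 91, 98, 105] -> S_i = 77 + 7*i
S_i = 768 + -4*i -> [768, 764, 760, 756, 752]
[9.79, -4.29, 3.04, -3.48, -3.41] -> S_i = Random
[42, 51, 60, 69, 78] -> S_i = 42 + 9*i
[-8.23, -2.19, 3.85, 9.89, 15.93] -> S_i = -8.23 + 6.04*i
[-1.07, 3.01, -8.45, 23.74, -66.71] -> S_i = -1.07*(-2.81)^i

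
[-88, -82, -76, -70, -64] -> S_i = -88 + 6*i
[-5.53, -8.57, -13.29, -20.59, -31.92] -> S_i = -5.53*1.55^i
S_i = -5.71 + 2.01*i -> [-5.71, -3.7, -1.69, 0.32, 2.33]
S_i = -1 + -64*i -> [-1, -65, -129, -193, -257]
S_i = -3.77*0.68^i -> [-3.77, -2.56, -1.74, -1.19, -0.81]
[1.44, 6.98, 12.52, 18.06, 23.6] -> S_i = 1.44 + 5.54*i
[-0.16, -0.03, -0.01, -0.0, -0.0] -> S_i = -0.16*0.20^i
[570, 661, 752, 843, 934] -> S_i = 570 + 91*i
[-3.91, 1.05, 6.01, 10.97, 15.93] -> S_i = -3.91 + 4.96*i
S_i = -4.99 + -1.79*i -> [-4.99, -6.78, -8.57, -10.36, -12.15]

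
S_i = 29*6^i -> [29, 174, 1044, 6264, 37584]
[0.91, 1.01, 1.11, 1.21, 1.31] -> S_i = 0.91 + 0.10*i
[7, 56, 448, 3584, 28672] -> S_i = 7*8^i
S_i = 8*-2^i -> [8, -16, 32, -64, 128]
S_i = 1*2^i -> [1, 2, 4, 8, 16]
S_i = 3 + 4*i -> [3, 7, 11, 15, 19]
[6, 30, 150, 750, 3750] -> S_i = 6*5^i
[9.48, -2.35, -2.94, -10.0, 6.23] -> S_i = Random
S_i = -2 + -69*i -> [-2, -71, -140, -209, -278]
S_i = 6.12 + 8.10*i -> [6.12, 14.22, 22.32, 30.42, 38.52]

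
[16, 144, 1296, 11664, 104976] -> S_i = 16*9^i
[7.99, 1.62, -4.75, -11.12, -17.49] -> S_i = 7.99 + -6.37*i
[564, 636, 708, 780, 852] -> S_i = 564 + 72*i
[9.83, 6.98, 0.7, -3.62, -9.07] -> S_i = Random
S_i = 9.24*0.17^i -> [9.24, 1.57, 0.27, 0.05, 0.01]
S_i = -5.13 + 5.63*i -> [-5.13, 0.5, 6.13, 11.76, 17.39]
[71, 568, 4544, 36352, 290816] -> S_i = 71*8^i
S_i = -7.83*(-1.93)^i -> [-7.83, 15.11, -29.17, 56.29, -108.64]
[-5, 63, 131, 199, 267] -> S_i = -5 + 68*i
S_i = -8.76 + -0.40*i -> [-8.76, -9.16, -9.56, -9.96, -10.36]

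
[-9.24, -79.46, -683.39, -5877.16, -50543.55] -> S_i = -9.24*8.60^i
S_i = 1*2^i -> [1, 2, 4, 8, 16]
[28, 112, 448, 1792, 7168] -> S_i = 28*4^i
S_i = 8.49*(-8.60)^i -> [8.49, -73.01, 627.92, -5400.12, 46440.99]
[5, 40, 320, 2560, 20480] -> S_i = 5*8^i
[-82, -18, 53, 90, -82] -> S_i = Random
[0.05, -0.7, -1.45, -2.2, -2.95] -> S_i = 0.05 + -0.75*i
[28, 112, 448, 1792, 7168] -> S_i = 28*4^i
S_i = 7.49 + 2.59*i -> [7.49, 10.08, 12.67, 15.26, 17.85]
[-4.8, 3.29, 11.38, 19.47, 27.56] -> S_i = -4.80 + 8.09*i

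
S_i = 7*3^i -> [7, 21, 63, 189, 567]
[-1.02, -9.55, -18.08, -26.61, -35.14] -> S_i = -1.02 + -8.53*i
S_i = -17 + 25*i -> [-17, 8, 33, 58, 83]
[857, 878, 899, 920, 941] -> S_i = 857 + 21*i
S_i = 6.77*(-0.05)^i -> [6.77, -0.34, 0.02, -0.0, 0.0]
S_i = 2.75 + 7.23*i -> [2.75, 9.98, 17.21, 24.44, 31.67]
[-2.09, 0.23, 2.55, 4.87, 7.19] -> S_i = -2.09 + 2.32*i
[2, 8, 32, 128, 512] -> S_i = 2*4^i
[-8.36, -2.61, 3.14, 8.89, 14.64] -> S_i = -8.36 + 5.75*i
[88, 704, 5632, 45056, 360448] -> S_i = 88*8^i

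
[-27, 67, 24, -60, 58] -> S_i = Random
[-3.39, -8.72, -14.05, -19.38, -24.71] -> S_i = -3.39 + -5.33*i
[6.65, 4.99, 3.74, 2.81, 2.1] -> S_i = 6.65*0.75^i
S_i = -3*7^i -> [-3, -21, -147, -1029, -7203]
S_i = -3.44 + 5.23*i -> [-3.44, 1.79, 7.02, 12.25, 17.48]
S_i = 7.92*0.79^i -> [7.92, 6.26, 4.94, 3.9, 3.08]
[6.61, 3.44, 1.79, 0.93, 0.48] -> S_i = 6.61*0.52^i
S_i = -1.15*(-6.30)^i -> [-1.15, 7.24, -45.64, 287.55, -1811.59]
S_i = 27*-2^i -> [27, -54, 108, -216, 432]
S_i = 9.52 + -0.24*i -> [9.52, 9.28, 9.04, 8.8, 8.56]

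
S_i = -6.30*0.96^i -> [-6.3, -6.05, -5.81, -5.57, -5.35]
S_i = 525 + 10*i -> [525, 535, 545, 555, 565]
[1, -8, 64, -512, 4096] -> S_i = 1*-8^i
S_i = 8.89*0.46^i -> [8.89, 4.09, 1.88, 0.87, 0.4]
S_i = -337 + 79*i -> [-337, -258, -179, -100, -21]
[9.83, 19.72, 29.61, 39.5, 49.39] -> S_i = 9.83 + 9.89*i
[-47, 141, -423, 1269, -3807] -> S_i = -47*-3^i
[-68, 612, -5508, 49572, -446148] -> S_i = -68*-9^i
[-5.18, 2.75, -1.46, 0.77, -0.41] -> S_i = -5.18*(-0.53)^i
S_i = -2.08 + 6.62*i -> [-2.08, 4.54, 11.16, 17.78, 24.4]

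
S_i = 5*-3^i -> [5, -15, 45, -135, 405]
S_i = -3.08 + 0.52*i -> [-3.08, -2.56, -2.04, -1.52, -1.0]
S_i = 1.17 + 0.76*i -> [1.17, 1.93, 2.69, 3.45, 4.21]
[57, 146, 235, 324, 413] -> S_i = 57 + 89*i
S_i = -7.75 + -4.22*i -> [-7.75, -11.97, -16.19, -20.41, -24.63]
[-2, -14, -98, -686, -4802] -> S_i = -2*7^i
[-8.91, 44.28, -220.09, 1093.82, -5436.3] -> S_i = -8.91*(-4.97)^i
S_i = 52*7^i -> [52, 364, 2548, 17836, 124852]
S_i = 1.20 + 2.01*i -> [1.2, 3.21, 5.22, 7.23, 9.24]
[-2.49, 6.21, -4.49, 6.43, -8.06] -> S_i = Random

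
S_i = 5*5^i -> [5, 25, 125, 625, 3125]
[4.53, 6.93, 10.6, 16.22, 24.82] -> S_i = 4.53*1.53^i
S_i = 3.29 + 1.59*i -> [3.29, 4.88, 6.47, 8.06, 9.65]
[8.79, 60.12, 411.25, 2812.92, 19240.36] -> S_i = 8.79*6.84^i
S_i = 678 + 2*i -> [678, 680, 682, 684, 686]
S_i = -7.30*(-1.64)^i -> [-7.3, 11.97, -19.63, 32.2, -52.81]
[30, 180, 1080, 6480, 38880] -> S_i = 30*6^i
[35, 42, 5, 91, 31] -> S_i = Random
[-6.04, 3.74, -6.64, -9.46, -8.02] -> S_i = Random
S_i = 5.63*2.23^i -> [5.63, 12.55, 28.0, 62.43, 139.23]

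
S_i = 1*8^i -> [1, 8, 64, 512, 4096]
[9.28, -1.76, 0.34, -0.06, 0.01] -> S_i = 9.28*(-0.19)^i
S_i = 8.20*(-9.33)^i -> [8.2, -76.51, 713.8, -6659.76, 62135.59]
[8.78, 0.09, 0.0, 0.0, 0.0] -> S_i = 8.78*0.01^i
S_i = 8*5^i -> [8, 40, 200, 1000, 5000]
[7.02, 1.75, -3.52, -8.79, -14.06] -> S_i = 7.02 + -5.27*i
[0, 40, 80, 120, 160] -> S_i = 0 + 40*i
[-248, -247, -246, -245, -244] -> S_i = -248 + 1*i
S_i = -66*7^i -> [-66, -462, -3234, -22638, -158466]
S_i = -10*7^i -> [-10, -70, -490, -3430, -24010]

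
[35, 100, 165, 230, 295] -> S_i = 35 + 65*i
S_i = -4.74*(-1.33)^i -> [-4.74, 6.3, -8.38, 11.15, -14.83]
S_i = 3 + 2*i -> [3, 5, 7, 9, 11]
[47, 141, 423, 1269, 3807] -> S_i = 47*3^i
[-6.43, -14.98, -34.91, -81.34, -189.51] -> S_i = -6.43*2.33^i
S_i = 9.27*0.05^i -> [9.27, 0.46, 0.02, 0.0, 0.0]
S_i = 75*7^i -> [75, 525, 3675, 25725, 180075]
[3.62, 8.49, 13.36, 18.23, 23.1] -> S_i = 3.62 + 4.87*i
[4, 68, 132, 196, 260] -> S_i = 4 + 64*i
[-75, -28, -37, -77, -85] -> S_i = Random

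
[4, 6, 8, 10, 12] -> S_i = 4 + 2*i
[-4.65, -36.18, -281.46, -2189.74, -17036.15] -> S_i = -4.65*7.78^i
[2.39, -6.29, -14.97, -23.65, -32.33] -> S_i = 2.39 + -8.68*i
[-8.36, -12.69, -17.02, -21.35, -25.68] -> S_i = -8.36 + -4.33*i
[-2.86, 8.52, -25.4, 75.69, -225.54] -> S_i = -2.86*(-2.98)^i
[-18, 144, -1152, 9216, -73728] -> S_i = -18*-8^i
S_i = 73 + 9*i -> [73, 82, 91, 100, 109]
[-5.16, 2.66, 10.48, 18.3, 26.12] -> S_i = -5.16 + 7.82*i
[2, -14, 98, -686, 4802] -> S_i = 2*-7^i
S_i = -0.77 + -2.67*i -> [-0.77, -3.44, -6.11, -8.78, -11.45]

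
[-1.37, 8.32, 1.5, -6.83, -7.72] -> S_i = Random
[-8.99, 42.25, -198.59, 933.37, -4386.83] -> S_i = -8.99*(-4.70)^i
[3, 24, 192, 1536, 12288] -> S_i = 3*8^i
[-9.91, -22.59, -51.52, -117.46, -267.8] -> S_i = -9.91*2.28^i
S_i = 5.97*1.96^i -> [5.97, 11.7, 22.93, 44.95, 88.1]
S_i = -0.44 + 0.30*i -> [-0.44, -0.14, 0.16, 0.46, 0.76]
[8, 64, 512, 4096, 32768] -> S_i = 8*8^i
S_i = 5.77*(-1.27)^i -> [5.77, -7.33, 9.31, -11.82, 15.01]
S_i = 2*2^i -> [2, 4, 8, 16, 32]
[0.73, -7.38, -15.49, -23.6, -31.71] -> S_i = 0.73 + -8.11*i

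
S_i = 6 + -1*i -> [6, 5, 4, 3, 2]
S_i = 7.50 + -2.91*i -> [7.5, 4.59, 1.68, -1.23, -4.14]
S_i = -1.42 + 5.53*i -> [-1.42, 4.11, 9.64, 15.17, 20.7]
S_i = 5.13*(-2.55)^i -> [5.13, -13.08, 33.36, -85.06, 216.91]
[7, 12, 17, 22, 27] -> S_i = 7 + 5*i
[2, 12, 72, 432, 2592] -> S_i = 2*6^i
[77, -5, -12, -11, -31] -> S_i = Random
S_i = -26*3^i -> [-26, -78, -234, -702, -2106]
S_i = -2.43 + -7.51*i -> [-2.43, -9.94, -17.45, -24.96, -32.47]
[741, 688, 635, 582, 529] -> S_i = 741 + -53*i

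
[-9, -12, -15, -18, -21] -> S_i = -9 + -3*i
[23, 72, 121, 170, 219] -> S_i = 23 + 49*i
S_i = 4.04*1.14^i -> [4.04, 4.61, 5.25, 5.99, 6.82]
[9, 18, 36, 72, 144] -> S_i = 9*2^i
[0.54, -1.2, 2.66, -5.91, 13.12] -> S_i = 0.54*(-2.22)^i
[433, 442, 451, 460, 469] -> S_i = 433 + 9*i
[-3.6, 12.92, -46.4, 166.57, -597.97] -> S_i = -3.60*(-3.59)^i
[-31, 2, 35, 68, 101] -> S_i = -31 + 33*i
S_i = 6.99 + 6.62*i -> [6.99, 13.61, 20.23, 26.85, 33.47]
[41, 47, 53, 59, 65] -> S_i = 41 + 6*i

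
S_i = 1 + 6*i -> [1, 7, 13, 19, 25]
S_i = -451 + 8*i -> [-451, -443, -435, -427, -419]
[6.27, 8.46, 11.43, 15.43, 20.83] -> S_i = 6.27*1.35^i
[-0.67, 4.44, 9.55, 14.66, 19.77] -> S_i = -0.67 + 5.11*i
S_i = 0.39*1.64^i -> [0.39, 0.64, 1.05, 1.72, 2.82]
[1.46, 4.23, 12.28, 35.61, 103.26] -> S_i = 1.46*2.90^i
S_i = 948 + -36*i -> [948, 912, 876, 840, 804]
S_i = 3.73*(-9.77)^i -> [3.73, -36.44, 356.04, -3478.5, 33984.99]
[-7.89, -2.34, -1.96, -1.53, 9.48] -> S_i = Random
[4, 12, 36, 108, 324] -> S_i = 4*3^i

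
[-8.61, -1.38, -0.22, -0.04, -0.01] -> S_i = -8.61*0.16^i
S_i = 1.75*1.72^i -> [1.75, 3.01, 5.18, 8.9, 15.32]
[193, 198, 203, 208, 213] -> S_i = 193 + 5*i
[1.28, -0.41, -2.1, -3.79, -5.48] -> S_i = 1.28 + -1.69*i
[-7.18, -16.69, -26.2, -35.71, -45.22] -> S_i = -7.18 + -9.51*i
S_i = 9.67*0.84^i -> [9.67, 8.12, 6.82, 5.73, 4.81]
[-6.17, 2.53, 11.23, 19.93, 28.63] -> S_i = -6.17 + 8.70*i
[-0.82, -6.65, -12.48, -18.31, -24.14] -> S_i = -0.82 + -5.83*i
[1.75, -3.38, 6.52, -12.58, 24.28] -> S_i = 1.75*(-1.93)^i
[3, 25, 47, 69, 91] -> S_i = 3 + 22*i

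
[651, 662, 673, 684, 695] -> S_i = 651 + 11*i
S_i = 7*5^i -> [7, 35, 175, 875, 4375]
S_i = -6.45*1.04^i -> [-6.45, -6.71, -6.98, -7.26, -7.55]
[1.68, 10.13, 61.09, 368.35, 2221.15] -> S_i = 1.68*6.03^i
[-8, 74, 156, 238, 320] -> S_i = -8 + 82*i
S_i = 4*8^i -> [4, 32, 256, 2048, 16384]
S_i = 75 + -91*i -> [75, -16, -107, -198, -289]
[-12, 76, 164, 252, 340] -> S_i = -12 + 88*i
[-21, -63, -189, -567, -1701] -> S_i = -21*3^i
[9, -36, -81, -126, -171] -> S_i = 9 + -45*i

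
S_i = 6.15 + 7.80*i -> [6.15, 13.95, 21.75, 29.55, 37.35]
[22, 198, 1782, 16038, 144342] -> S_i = 22*9^i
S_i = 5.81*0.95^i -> [5.81, 5.52, 5.24, 4.98, 4.73]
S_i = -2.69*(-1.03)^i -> [-2.69, 2.77, -2.85, 2.94, -3.03]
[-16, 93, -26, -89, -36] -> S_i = Random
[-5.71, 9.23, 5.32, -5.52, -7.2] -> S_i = Random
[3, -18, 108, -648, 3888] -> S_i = 3*-6^i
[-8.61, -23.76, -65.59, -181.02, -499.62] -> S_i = -8.61*2.76^i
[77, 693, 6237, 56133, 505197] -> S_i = 77*9^i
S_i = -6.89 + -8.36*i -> [-6.89, -15.25, -23.61, -31.97, -40.33]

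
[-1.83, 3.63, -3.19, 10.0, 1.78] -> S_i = Random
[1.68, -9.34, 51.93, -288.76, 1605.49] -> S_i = 1.68*(-5.56)^i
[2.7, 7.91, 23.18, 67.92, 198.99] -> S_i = 2.70*2.93^i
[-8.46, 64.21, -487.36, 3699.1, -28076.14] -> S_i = -8.46*(-7.59)^i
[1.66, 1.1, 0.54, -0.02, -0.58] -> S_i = 1.66 + -0.56*i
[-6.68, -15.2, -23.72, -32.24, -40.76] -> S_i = -6.68 + -8.52*i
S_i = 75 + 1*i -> [75, 76, 77, 78, 79]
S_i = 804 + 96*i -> [804, 900, 996, 1092, 1188]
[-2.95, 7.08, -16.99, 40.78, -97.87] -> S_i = -2.95*(-2.40)^i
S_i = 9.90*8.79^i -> [9.9, 87.02, 764.91, 6723.6, 59100.44]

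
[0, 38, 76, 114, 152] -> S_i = 0 + 38*i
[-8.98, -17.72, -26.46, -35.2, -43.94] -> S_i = -8.98 + -8.74*i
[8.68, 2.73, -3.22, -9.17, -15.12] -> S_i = 8.68 + -5.95*i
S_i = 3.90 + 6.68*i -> [3.9, 10.58, 17.26, 23.94, 30.62]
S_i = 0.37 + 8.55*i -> [0.37, 8.92, 17.47, 26.02, 34.57]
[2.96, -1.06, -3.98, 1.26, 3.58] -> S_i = Random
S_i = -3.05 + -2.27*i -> [-3.05, -5.32, -7.59, -9.86, -12.13]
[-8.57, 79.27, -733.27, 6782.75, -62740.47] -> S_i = -8.57*(-9.25)^i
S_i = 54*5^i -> [54, 270, 1350, 6750, 33750]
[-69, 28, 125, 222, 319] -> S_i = -69 + 97*i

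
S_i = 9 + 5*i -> [9, 14, 19, 24, 29]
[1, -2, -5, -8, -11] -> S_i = 1 + -3*i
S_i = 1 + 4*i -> [1, 5, 9, 13, 17]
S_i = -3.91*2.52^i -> [-3.91, -9.85, -24.83, -62.57, -157.68]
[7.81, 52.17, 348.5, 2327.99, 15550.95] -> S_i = 7.81*6.68^i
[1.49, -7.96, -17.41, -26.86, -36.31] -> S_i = 1.49 + -9.45*i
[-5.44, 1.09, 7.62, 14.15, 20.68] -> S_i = -5.44 + 6.53*i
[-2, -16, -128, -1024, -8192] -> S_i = -2*8^i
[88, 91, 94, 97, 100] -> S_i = 88 + 3*i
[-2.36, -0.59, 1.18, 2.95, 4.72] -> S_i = -2.36 + 1.77*i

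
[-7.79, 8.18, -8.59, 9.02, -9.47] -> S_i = -7.79*(-1.05)^i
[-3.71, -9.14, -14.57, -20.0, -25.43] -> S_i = -3.71 + -5.43*i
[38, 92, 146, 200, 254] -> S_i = 38 + 54*i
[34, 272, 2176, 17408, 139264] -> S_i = 34*8^i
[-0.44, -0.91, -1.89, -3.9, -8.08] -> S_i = -0.44*2.07^i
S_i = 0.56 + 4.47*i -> [0.56, 5.03, 9.5, 13.97, 18.44]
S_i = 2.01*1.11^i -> [2.01, 2.23, 2.48, 2.75, 3.05]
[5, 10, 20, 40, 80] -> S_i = 5*2^i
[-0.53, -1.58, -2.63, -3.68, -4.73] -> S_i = -0.53 + -1.05*i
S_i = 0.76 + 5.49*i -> [0.76, 6.25, 11.74, 17.23, 22.72]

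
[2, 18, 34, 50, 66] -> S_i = 2 + 16*i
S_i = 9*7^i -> [9, 63, 441, 3087, 21609]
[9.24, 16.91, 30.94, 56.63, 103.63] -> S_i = 9.24*1.83^i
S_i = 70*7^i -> [70, 490, 3430, 24010, 168070]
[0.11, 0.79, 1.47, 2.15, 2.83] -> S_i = 0.11 + 0.68*i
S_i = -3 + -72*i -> [-3, -75, -147, -219, -291]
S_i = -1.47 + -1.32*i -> [-1.47, -2.79, -4.11, -5.43, -6.75]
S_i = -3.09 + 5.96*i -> [-3.09, 2.87, 8.83, 14.79, 20.75]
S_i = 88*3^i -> [88, 264, 792, 2376, 7128]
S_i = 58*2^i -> [58, 116, 232, 464, 928]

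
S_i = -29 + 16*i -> [-29, -13, 3, 19, 35]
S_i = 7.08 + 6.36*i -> [7.08, 13.44, 19.8, 26.16, 32.52]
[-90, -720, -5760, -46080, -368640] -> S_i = -90*8^i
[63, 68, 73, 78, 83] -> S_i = 63 + 5*i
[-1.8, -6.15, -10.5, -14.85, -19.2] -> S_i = -1.80 + -4.35*i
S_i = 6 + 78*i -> [6, 84, 162, 240, 318]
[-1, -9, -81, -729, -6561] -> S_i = -1*9^i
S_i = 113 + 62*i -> [113, 175, 237, 299, 361]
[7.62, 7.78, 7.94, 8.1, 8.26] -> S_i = 7.62 + 0.16*i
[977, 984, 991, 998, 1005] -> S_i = 977 + 7*i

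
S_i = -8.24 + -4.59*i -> [-8.24, -12.83, -17.42, -22.01, -26.6]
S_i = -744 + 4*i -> [-744, -740, -736, -732, -728]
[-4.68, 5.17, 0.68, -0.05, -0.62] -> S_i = Random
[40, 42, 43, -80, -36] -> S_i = Random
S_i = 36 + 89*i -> [36, 125, 214, 303, 392]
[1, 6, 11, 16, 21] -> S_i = 1 + 5*i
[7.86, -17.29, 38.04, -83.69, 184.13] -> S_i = 7.86*(-2.20)^i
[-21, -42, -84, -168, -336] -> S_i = -21*2^i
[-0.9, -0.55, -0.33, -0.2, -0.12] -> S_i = -0.90*0.61^i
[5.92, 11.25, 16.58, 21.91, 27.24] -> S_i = 5.92 + 5.33*i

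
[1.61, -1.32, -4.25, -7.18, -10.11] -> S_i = 1.61 + -2.93*i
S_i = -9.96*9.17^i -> [-9.96, -91.33, -837.53, -7680.11, -70426.59]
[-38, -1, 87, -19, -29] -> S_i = Random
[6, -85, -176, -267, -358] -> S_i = 6 + -91*i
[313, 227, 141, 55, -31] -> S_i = 313 + -86*i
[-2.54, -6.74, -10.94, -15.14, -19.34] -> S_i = -2.54 + -4.20*i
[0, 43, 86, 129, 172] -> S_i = 0 + 43*i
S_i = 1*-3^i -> [1, -3, 9, -27, 81]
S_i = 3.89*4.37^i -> [3.89, 17.0, 74.29, 324.63, 1418.65]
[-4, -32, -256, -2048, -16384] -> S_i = -4*8^i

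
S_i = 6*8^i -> [6, 48, 384, 3072, 24576]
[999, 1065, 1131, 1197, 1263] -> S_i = 999 + 66*i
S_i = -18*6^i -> [-18, -108, -648, -3888, -23328]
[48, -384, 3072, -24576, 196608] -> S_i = 48*-8^i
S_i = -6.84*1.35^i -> [-6.84, -9.23, -12.47, -16.83, -22.72]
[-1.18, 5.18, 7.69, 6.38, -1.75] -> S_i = Random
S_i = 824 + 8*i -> [824, 832, 840, 848, 856]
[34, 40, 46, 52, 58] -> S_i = 34 + 6*i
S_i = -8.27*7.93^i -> [-8.27, -65.58, -520.06, -4124.06, -32703.8]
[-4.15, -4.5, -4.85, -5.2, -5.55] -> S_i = -4.15 + -0.35*i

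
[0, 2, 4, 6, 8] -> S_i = 0 + 2*i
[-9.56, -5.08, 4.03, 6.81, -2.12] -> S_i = Random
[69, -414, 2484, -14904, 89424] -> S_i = 69*-6^i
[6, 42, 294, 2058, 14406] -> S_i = 6*7^i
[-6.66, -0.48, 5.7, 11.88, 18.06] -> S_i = -6.66 + 6.18*i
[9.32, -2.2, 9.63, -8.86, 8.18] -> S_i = Random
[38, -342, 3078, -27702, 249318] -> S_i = 38*-9^i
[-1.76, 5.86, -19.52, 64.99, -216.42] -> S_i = -1.76*(-3.33)^i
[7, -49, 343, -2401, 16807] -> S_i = 7*-7^i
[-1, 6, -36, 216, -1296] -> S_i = -1*-6^i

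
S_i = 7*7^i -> [7, 49, 343, 2401, 16807]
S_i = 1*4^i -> [1, 4, 16, 64, 256]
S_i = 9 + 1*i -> [9, 10, 11, 12, 13]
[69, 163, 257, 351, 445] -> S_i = 69 + 94*i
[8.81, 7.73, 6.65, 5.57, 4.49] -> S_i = 8.81 + -1.08*i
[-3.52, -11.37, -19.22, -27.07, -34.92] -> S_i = -3.52 + -7.85*i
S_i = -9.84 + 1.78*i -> [-9.84, -8.06, -6.28, -4.5, -2.72]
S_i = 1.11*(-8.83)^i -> [1.11, -9.8, 86.55, -764.2, 6747.86]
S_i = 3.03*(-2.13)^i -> [3.03, -6.45, 13.75, -29.28, 62.37]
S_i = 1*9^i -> [1, 9, 81, 729, 6561]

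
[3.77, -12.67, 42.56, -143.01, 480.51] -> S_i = 3.77*(-3.36)^i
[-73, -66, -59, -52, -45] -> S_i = -73 + 7*i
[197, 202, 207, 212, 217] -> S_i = 197 + 5*i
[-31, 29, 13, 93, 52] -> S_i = Random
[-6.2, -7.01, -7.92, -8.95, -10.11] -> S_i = -6.20*1.13^i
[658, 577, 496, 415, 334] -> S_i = 658 + -81*i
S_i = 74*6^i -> [74, 444, 2664, 15984, 95904]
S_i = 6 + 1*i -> [6, 7, 8, 9, 10]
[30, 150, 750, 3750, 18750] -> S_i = 30*5^i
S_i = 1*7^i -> [1, 7, 49, 343, 2401]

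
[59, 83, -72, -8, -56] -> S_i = Random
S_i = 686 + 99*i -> [686, 785, 884, 983, 1082]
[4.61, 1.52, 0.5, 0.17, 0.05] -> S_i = 4.61*0.33^i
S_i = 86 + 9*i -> [86, 95, 104, 113, 122]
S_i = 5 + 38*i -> [5, 43, 81, 119, 157]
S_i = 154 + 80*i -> [154, 234, 314, 394, 474]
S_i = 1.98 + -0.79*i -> [1.98, 1.19, 0.4, -0.39, -1.18]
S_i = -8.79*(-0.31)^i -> [-8.79, 2.72, -0.84, 0.26, -0.08]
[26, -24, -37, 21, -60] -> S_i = Random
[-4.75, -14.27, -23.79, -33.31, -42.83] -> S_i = -4.75 + -9.52*i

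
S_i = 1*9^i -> [1, 9, 81, 729, 6561]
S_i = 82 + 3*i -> [82, 85, 88, 91, 94]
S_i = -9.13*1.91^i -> [-9.13, -17.44, -33.31, -63.62, -121.51]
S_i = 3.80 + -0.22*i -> [3.8, 3.58, 3.36, 3.14, 2.92]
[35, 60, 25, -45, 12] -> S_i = Random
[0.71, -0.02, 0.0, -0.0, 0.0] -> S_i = 0.71*(-0.03)^i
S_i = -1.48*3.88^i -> [-1.48, -5.74, -22.28, -86.45, -335.42]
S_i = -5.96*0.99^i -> [-5.96, -5.9, -5.84, -5.78, -5.73]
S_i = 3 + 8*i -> [3, 11, 19, 27, 35]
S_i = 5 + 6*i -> [5, 11, 17, 23, 29]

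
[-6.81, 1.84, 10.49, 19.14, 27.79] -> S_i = -6.81 + 8.65*i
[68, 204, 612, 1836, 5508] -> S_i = 68*3^i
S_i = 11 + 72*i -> [11, 83, 155, 227, 299]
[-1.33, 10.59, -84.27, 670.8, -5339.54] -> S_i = -1.33*(-7.96)^i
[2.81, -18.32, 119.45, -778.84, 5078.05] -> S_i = 2.81*(-6.52)^i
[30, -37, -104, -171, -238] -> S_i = 30 + -67*i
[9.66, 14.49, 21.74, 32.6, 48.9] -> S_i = 9.66*1.50^i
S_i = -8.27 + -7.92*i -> [-8.27, -16.19, -24.11, -32.03, -39.95]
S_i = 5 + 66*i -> [5, 71, 137, 203, 269]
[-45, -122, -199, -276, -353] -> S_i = -45 + -77*i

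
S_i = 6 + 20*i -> [6, 26, 46, 66, 86]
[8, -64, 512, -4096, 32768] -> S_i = 8*-8^i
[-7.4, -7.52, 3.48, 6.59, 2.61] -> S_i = Random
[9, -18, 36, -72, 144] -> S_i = 9*-2^i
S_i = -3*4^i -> [-3, -12, -48, -192, -768]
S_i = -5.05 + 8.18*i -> [-5.05, 3.13, 11.31, 19.49, 27.67]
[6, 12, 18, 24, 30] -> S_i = 6 + 6*i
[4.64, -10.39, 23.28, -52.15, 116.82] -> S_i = 4.64*(-2.24)^i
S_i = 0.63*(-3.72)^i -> [0.63, -2.34, 8.72, -32.43, 120.65]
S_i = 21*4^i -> [21, 84, 336, 1344, 5376]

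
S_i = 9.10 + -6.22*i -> [9.1, 2.88, -3.34, -9.56, -15.78]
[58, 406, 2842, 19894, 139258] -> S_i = 58*7^i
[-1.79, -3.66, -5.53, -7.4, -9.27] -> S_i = -1.79 + -1.87*i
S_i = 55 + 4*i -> [55, 59, 63, 67, 71]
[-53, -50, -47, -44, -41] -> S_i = -53 + 3*i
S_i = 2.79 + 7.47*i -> [2.79, 10.26, 17.73, 25.2, 32.67]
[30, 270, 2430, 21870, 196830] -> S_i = 30*9^i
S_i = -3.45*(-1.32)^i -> [-3.45, 4.55, -6.01, 7.93, -10.47]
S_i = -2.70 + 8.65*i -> [-2.7, 5.95, 14.6, 23.25, 31.9]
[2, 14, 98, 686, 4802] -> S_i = 2*7^i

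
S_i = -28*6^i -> [-28, -168, -1008, -6048, -36288]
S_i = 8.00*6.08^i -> [8.0, 48.64, 295.73, 1798.05, 10932.12]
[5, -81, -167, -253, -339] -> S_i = 5 + -86*i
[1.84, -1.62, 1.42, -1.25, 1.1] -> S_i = 1.84*(-0.88)^i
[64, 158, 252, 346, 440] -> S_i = 64 + 94*i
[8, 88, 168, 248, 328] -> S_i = 8 + 80*i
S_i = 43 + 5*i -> [43, 48, 53, 58, 63]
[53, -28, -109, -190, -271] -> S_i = 53 + -81*i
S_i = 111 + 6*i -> [111, 117, 123, 129, 135]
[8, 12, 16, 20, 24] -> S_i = 8 + 4*i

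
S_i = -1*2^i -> [-1, -2, -4, -8, -16]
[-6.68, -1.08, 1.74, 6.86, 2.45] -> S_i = Random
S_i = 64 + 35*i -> [64, 99, 134, 169, 204]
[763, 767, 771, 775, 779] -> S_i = 763 + 4*i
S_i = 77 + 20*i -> [77, 97, 117, 137, 157]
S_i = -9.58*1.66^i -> [-9.58, -15.9, -26.4, -43.82, -72.74]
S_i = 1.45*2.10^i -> [1.45, 3.04, 6.39, 13.43, 28.2]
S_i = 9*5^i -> [9, 45, 225, 1125, 5625]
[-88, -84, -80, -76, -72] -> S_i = -88 + 4*i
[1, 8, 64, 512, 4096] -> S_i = 1*8^i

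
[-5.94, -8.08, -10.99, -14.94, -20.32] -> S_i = -5.94*1.36^i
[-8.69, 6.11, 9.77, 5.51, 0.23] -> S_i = Random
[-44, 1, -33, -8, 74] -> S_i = Random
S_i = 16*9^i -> [16, 144, 1296, 11664, 104976]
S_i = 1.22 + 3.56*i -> [1.22, 4.78, 8.34, 11.9, 15.46]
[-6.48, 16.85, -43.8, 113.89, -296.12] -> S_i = -6.48*(-2.60)^i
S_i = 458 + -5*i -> [458, 453, 448, 443, 438]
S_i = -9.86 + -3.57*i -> [-9.86, -13.43, -17.0, -20.57, -24.14]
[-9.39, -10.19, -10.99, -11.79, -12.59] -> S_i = -9.39 + -0.80*i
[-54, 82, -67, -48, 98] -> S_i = Random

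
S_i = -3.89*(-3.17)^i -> [-3.89, 12.33, -39.09, 123.92, -392.81]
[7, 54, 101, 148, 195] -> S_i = 7 + 47*i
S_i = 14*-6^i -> [14, -84, 504, -3024, 18144]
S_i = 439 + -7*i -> [439, 432, 425, 418, 411]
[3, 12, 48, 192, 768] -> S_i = 3*4^i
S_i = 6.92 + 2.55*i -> [6.92, 9.47, 12.02, 14.57, 17.12]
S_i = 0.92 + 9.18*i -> [0.92, 10.1, 19.28, 28.46, 37.64]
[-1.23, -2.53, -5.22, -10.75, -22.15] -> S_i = -1.23*2.06^i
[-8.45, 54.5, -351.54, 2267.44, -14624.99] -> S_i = -8.45*(-6.45)^i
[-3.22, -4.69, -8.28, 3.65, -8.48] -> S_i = Random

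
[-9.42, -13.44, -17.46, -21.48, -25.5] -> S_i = -9.42 + -4.02*i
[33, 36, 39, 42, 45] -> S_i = 33 + 3*i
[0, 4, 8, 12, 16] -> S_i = 0 + 4*i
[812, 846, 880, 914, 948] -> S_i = 812 + 34*i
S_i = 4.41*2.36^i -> [4.41, 10.41, 24.56, 57.97, 136.8]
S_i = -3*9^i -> [-3, -27, -243, -2187, -19683]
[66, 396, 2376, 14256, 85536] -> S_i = 66*6^i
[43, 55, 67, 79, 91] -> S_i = 43 + 12*i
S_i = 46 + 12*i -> [46, 58, 70, 82, 94]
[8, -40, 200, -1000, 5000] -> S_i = 8*-5^i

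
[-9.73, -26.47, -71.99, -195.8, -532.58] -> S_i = -9.73*2.72^i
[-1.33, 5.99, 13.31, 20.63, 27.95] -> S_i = -1.33 + 7.32*i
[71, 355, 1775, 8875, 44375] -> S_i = 71*5^i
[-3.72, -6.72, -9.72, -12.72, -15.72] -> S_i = -3.72 + -3.00*i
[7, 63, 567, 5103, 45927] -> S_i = 7*9^i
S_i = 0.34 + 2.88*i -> [0.34, 3.22, 6.1, 8.98, 11.86]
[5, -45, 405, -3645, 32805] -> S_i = 5*-9^i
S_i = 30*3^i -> [30, 90, 270, 810, 2430]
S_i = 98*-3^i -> [98, -294, 882, -2646, 7938]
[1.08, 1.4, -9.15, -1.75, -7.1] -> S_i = Random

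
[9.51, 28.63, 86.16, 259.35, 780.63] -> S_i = 9.51*3.01^i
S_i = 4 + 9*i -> [4, 13, 22, 31, 40]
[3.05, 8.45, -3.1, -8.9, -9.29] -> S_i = Random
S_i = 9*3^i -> [9, 27, 81, 243, 729]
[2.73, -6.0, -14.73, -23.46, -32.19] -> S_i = 2.73 + -8.73*i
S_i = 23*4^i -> [23, 92, 368, 1472, 5888]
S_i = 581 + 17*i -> [581, 598, 615, 632, 649]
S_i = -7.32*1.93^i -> [-7.32, -14.13, -27.27, -52.62, -101.56]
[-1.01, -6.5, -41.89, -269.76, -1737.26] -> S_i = -1.01*6.44^i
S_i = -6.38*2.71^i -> [-6.38, -17.29, -46.86, -126.98, -344.11]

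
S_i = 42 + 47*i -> [42, 89, 136, 183, 230]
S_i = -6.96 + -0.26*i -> [-6.96, -7.22, -7.48, -7.74, -8.0]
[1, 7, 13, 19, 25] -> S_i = 1 + 6*i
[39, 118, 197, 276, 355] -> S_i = 39 + 79*i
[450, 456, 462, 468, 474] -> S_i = 450 + 6*i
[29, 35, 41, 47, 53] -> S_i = 29 + 6*i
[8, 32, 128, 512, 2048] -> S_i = 8*4^i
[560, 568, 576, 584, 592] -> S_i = 560 + 8*i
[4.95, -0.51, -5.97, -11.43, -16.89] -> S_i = 4.95 + -5.46*i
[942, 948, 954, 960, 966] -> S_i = 942 + 6*i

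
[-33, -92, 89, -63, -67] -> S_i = Random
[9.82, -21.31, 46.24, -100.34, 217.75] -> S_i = 9.82*(-2.17)^i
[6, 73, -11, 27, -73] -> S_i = Random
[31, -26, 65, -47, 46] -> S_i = Random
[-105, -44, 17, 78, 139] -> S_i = -105 + 61*i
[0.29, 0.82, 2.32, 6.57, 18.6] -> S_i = 0.29*2.83^i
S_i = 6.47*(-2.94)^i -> [6.47, -19.02, 55.92, -164.42, 483.39]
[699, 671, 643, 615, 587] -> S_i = 699 + -28*i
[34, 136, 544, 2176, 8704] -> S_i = 34*4^i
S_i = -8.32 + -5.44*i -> [-8.32, -13.76, -19.2, -24.64, -30.08]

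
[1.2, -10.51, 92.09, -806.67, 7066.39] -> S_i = 1.20*(-8.76)^i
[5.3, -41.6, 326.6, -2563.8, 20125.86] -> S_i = 5.30*(-7.85)^i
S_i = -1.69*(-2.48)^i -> [-1.69, 4.19, -10.39, 25.78, -63.93]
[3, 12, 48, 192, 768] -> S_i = 3*4^i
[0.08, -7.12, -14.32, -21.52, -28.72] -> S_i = 0.08 + -7.20*i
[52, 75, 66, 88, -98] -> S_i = Random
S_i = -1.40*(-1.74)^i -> [-1.4, 2.44, -4.24, 7.38, -12.83]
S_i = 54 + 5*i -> [54, 59, 64, 69, 74]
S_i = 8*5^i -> [8, 40, 200, 1000, 5000]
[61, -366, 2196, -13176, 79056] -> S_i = 61*-6^i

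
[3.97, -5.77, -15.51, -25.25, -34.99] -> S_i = 3.97 + -9.74*i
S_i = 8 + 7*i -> [8, 15, 22, 29, 36]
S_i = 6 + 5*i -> [6, 11, 16, 21, 26]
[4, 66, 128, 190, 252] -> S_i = 4 + 62*i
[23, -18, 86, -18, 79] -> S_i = Random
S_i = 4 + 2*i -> [4, 6, 8, 10, 12]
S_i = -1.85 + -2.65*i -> [-1.85, -4.5, -7.15, -9.8, -12.45]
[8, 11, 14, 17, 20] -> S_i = 8 + 3*i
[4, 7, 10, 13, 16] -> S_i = 4 + 3*i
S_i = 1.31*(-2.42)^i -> [1.31, -3.17, 7.67, -18.57, 44.93]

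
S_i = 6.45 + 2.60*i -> [6.45, 9.05, 11.65, 14.25, 16.85]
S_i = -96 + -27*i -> [-96, -123, -150, -177, -204]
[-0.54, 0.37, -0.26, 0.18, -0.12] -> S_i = -0.54*(-0.69)^i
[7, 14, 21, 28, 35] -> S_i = 7 + 7*i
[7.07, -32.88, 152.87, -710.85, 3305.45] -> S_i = 7.07*(-4.65)^i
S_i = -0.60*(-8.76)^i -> [-0.6, 5.26, -46.04, 403.33, -3533.2]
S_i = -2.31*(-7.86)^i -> [-2.31, 18.16, -142.71, 1121.71, -8816.62]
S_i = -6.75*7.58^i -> [-6.75, -51.16, -387.83, -2939.76, -22283.36]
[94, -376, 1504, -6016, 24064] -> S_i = 94*-4^i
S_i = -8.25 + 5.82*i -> [-8.25, -2.43, 3.39, 9.21, 15.03]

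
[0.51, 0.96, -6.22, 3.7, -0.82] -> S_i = Random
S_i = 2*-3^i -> [2, -6, 18, -54, 162]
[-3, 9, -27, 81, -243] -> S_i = -3*-3^i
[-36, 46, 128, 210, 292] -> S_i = -36 + 82*i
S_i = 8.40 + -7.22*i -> [8.4, 1.18, -6.04, -13.26, -20.48]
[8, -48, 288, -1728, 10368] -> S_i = 8*-6^i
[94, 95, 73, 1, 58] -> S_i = Random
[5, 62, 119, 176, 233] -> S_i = 5 + 57*i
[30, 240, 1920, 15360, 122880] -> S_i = 30*8^i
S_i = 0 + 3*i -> [0, 3, 6, 9, 12]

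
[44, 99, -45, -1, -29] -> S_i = Random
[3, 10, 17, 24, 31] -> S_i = 3 + 7*i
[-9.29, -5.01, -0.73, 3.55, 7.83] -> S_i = -9.29 + 4.28*i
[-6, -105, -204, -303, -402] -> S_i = -6 + -99*i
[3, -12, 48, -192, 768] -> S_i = 3*-4^i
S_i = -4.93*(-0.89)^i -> [-4.93, 4.39, -3.91, 3.48, -3.09]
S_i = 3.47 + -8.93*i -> [3.47, -5.46, -14.39, -23.32, -32.25]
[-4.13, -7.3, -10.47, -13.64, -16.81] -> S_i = -4.13 + -3.17*i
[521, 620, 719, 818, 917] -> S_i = 521 + 99*i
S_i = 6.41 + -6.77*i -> [6.41, -0.36, -7.13, -13.9, -20.67]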